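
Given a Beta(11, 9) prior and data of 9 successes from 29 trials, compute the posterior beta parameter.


Number of failures = 29 - 9 = 20
Posterior beta = 9 + 20 = 29

29


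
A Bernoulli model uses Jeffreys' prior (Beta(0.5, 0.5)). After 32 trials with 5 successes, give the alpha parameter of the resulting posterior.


Posterior = Beta(prior_alpha + successes, prior_beta + failures)
= Beta(0.5 + 5, 0.5 + 27)
Posterior alpha = 0.5 + k = 0.5 + 5 = 5.5

5.5


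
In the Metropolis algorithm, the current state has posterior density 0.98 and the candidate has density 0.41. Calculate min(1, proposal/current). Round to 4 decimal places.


Ratio = 0.41/0.98 = 0.4184
Acceptance probability = min(1, 0.4184)
= 0.4184

0.4184


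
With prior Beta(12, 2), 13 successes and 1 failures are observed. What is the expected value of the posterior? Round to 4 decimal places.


Posterior = Beta(25, 3)
E[theta] = alpha/(alpha+beta)
= 25/28 = 0.8929

0.8929


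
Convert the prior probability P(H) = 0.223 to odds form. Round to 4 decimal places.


P(not H) = 1 - 0.223 = 0.777
Odds = 0.223 / 0.777 = 0.287

0.287


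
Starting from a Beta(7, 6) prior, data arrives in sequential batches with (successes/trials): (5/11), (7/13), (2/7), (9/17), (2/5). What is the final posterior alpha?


In sequential Bayesian updating, we sum all successes.
Total successes = 25
Final alpha = 7 + 25 = 32

32


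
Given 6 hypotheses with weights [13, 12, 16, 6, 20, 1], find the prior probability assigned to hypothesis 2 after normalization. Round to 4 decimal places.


To normalize, divide each weight by the sum of all weights.
Sum = 68
Prior(H2) = 12/68 = 0.1765

0.1765


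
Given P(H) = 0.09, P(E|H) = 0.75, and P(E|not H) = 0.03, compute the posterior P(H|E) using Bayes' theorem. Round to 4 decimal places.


By Bayes' theorem: P(H|E) = P(E|H)*P(H) / P(E)
P(E) = P(E|H)*P(H) + P(E|not H)*P(not H)
P(E) = 0.75*0.09 + 0.03*0.91 = 0.0948
P(H|E) = 0.75*0.09 / 0.0948 = 0.712

0.712


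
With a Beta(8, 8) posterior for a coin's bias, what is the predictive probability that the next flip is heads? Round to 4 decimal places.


The predictive probability equals the posterior mean.
P(next = heads) = alpha / (alpha + beta)
= 8 / 16 = 0.5

0.5


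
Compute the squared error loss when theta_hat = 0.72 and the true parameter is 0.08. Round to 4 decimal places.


L = (theta_hat - theta_true)^2
= (0.72 - 0.08)^2
= 0.64^2 = 0.4096

0.4096


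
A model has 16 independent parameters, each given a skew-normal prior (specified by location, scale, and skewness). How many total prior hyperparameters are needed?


Each skew-normal prior needs 3 hyperparameters (location, scale, and skewness).
Total = 3 * 16 = 48

48


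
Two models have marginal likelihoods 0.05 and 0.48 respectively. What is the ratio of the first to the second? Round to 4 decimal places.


Evidence ratio = 0.05 / 0.48
= 0.1042

0.1042


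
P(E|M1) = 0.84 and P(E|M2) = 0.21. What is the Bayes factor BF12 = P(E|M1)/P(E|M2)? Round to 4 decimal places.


Bayes factor BF12 = P(E|M1) / P(E|M2)
= 0.84 / 0.21
= 4.0

4.0


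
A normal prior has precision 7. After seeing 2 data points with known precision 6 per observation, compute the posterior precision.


In the conjugate normal model, precisions add:
tau_posterior = tau_prior + n * tau_data
= 7 + 2*6 = 19

19


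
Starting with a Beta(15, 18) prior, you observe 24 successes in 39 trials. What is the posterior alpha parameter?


For a Beta-Binomial conjugate model:
Posterior alpha = prior alpha + number of successes
= 15 + 24 = 39

39


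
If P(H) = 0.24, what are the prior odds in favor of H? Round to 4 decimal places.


Prior odds = P(H) / (1 - P(H))
= 0.24 / 0.76
= 0.3158

0.3158


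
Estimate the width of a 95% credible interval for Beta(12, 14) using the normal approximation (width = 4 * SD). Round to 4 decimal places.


For Beta(a,b): Var = ab/((a+b)^2(a+b+1))
Var = 0.0092, SD = 0.0959
Approximate 95% CI width = 4 * 0.0959 = 0.3838

0.3838


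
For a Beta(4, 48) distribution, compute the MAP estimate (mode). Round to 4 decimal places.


MAP = mode = (a-1)/(a+b-2)
= (4-1)/(4+48-2)
= 3/50 = 0.06

0.06


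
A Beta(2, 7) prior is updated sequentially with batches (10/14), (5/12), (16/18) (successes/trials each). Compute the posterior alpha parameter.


Sequential conjugate updating is equivalent to a single batch update.
Total successes across all batches = 31
alpha_posterior = alpha_prior + total_successes = 2 + 31
= 33

33


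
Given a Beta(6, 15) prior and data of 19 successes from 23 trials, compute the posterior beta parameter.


Number of failures = 23 - 19 = 4
Posterior beta = 15 + 4 = 19

19


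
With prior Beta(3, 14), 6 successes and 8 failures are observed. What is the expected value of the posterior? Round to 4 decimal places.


Posterior = Beta(9, 22)
E[theta] = alpha/(alpha+beta)
= 9/31 = 0.2903

0.2903


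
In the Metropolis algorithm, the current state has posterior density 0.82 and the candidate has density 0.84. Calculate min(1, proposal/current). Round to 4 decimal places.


Ratio = 0.84/0.82 = 1.0244
Acceptance probability = min(1, 1.0244)
= 1.0

1.0


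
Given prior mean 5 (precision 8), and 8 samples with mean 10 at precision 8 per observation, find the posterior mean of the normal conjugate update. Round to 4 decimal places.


The posterior mean is a precision-weighted average of prior and data.
Post. prec. = 8 + 64 = 72
Post. mean = (40 + 640)/72 = 680/72 = 9.4444

9.4444


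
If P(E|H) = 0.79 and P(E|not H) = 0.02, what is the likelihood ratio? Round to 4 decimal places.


Likelihood ratio = P(E|H) / P(E|not H)
= 0.79 / 0.02
= 39.5

39.5


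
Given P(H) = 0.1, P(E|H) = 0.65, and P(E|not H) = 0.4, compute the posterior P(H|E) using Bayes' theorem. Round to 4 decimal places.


By Bayes' theorem: P(H|E) = P(E|H)*P(H) / P(E)
P(E) = P(E|H)*P(H) + P(E|not H)*P(not H)
P(E) = 0.65*0.1 + 0.4*0.9 = 0.425
P(H|E) = 0.65*0.1 / 0.425 = 0.1529

0.1529


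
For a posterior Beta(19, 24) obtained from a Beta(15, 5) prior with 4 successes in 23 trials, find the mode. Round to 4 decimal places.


Mode = (alpha - 1) / (alpha + beta - 2)
= 18 / 41
= 0.439

0.439


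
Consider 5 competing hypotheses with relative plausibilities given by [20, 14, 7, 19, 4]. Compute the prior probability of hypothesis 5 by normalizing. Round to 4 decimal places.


Sum of weights = 20 + 14 + 7 + 19 + 4 = 64
Normalized prior for H5 = 4 / 64
= 0.0625

0.0625


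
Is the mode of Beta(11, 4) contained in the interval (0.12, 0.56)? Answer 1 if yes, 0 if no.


Mode = (a-1)/(a+b-2) = 10/13 = 0.7692
Interval: (0.12, 0.56)
Contains mode? 0

0


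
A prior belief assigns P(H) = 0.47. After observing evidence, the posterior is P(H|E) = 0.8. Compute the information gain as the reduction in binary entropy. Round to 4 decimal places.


H(prior) = -0.47*log2(0.47) - 0.53*log2(0.53)
= 0.9974
H(post) = -0.8*log2(0.8) - 0.2*log2(0.2)
= 0.7219
IG = 0.9974 - 0.7219 = 0.2755

0.2755


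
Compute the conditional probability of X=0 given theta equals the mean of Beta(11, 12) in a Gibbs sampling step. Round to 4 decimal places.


Mean of Beta(11, 12) = 0.4783
P(X=0 | theta=0.4783) = 0.5217

0.5217


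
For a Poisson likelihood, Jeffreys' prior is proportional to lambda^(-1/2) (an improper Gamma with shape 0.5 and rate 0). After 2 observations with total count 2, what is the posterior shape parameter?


Jeffreys' prior for Poisson is proportional to lambda^(-1/2).
Posterior is Gamma(0.5 + S, 0 + n) = Gamma(0.5 + 2, 2).
Posterior shape = 0.5 + S = 0.5 + 2 = 2.5

2.5


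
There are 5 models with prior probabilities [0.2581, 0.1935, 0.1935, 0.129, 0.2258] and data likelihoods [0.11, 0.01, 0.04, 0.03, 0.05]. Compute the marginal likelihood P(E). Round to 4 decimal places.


P(E) = sum over models of P(M_i) * P(E|M_i)
= 0.2581*0.11 + 0.1935*0.01 + 0.1935*0.04 + 0.129*0.03 + 0.2258*0.05
= 0.0532

0.0532


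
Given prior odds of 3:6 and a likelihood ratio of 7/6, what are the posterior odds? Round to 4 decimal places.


Posterior odds = prior odds * LR
Prior odds = 3/6 = 0.5
LR = 7/6 = 1.1667
Posterior odds = 0.5 * 1.1667 = 0.5833

0.5833


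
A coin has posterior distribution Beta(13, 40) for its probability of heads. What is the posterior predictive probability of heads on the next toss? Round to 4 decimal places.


Posterior predictive = E[theta] = alpha/(alpha+beta)
= 13/53
= 0.2453

0.2453


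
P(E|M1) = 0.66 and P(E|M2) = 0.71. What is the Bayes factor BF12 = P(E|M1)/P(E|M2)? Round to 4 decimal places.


Bayes factor BF12 = P(E|M1) / P(E|M2)
= 0.66 / 0.71
= 0.9296

0.9296


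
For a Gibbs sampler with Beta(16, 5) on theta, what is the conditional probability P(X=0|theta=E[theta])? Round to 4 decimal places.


E[theta] = 16/(16+5) = 0.7619
P(X=0|theta) = 1 - theta = 0.2381

0.2381


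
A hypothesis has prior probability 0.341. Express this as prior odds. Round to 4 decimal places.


Odds = P(H) / P(not H) = 0.341 / 0.659
= 0.5175

0.5175


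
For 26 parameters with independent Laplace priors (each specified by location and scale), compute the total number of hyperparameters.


A Laplace prior has 2 hyperparameters per parameter.
Total = 26 * 2 = 52

52


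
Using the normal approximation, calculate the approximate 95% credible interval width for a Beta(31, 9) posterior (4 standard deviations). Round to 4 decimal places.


Var(Beta) = 31*9/(40^2 * 41) = 0.0043
SD = 0.0652
Width ~ 4*SD = 0.2609

0.2609


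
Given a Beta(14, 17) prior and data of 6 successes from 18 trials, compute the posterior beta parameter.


Number of failures = 18 - 6 = 12
Posterior beta = 17 + 12 = 29

29


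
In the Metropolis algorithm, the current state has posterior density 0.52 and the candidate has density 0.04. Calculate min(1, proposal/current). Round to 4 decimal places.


Ratio = 0.04/0.52 = 0.0769
Acceptance probability = min(1, 0.0769)
= 0.0769

0.0769


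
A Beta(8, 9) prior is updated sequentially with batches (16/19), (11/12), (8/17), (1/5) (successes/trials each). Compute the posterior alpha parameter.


Sequential conjugate updating is equivalent to a single batch update.
Total successes across all batches = 36
alpha_posterior = alpha_prior + total_successes = 8 + 36
= 44

44


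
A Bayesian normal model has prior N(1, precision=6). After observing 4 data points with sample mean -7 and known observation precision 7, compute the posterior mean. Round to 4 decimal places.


Posterior mean = (prior_precision * prior_mean + n * data_precision * data_mean) / (prior_precision + n * data_precision)
Numerator = 6*1 + 4*7*-7 = -190
Denominator = 6 + 4*7 = 34
Posterior mean = -5.5882

-5.5882


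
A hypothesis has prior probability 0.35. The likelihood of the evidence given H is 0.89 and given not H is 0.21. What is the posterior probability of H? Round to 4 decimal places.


Using Bayes' theorem:
P(E) = 0.35 * 0.89 + 0.65 * 0.21
P(E) = 0.448
P(H|E) = (0.35 * 0.89) / 0.448 = 0.6953

0.6953


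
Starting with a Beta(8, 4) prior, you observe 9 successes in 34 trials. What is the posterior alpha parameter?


For a Beta-Binomial conjugate model:
Posterior alpha = prior alpha + number of successes
= 8 + 9 = 17

17


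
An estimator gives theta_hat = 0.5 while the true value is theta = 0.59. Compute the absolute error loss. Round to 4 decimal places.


The absolute error loss is |theta_hat - theta|
= |0.5 - 0.59|
= 0.09

0.09


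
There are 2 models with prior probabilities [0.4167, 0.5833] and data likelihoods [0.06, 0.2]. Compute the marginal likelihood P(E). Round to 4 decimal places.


P(E) = sum over models of P(M_i) * P(E|M_i)
= 0.4167*0.06 + 0.5833*0.2
= 0.1417

0.1417


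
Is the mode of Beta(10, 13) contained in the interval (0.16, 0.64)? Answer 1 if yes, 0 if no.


Mode = (a-1)/(a+b-2) = 9/21 = 0.4286
Interval: (0.16, 0.64)
Contains mode? 1

1


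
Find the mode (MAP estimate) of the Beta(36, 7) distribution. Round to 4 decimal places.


For Beta(a,b) with a,b > 1:
Mode = (a-1)/(a+b-2) = (36-1)/(43-2)
= 35/41 = 0.8537

0.8537


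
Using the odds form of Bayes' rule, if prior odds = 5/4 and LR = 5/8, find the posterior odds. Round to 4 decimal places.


Bayes' rule in odds form: posterior odds = prior odds * LR
= (5 * 5) / (4 * 8)
= 25/32 = 0.7812

0.7812


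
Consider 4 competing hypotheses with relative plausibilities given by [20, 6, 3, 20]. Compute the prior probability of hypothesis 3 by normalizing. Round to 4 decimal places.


Sum of weights = 20 + 6 + 3 + 20 = 49
Normalized prior for H3 = 3 / 49
= 0.0612

0.0612


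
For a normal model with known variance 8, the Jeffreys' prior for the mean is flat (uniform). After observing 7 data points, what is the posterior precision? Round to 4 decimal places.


Jeffreys' prior for normal mean (known variance) is flat.
Prior precision = 0.
Posterior precision = prior_prec + n/sigma^2 = 0 + 7/8
= 0.875

0.875


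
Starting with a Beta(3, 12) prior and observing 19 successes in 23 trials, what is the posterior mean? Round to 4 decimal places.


Posterior parameters: alpha = 3 + 19 = 22
beta = 12 + 4 = 16
Posterior mean = alpha / (alpha + beta) = 22 / 38
= 0.5789

0.5789


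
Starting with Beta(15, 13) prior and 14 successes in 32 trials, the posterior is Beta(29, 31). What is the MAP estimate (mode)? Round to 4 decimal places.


The mode of Beta(a, b) when a > 1 and b > 1 is (a-1)/(a+b-2)
= (29 - 1) / (29 + 31 - 2)
= 28 / 58
= 0.4828

0.4828


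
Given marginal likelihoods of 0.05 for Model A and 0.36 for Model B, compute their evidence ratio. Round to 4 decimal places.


Ratio = ML(A) / ML(B) = 0.05/0.36
= 0.1389

0.1389


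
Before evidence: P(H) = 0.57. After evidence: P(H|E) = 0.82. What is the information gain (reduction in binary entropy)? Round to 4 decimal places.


Prior entropy = 0.9858
Posterior entropy = 0.6801
Information gain = 0.9858 - 0.6801 = 0.3057

0.3057


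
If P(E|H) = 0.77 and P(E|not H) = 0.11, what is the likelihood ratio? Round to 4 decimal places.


Likelihood ratio = P(E|H) / P(E|not H)
= 0.77 / 0.11
= 7.0

7.0


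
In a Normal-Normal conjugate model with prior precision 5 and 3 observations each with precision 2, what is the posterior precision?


Posterior precision = prior precision + n * observation precision
= 5 + 3 * 2
= 5 + 6 = 11

11


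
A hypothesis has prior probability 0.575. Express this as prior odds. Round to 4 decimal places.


Odds = P(H) / P(not H) = 0.575 / 0.425
= 1.3529

1.3529


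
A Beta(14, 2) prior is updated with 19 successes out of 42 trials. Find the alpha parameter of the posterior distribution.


In the Beta-Binomial conjugate update:
alpha_post = alpha_prior + successes
= 14 + 19
= 33

33


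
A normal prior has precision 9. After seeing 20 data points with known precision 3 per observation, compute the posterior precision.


In the conjugate normal model, precisions add:
tau_posterior = tau_prior + n * tau_data
= 9 + 20*3 = 69

69


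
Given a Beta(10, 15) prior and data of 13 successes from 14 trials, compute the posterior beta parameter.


Number of failures = 14 - 13 = 1
Posterior beta = 15 + 1 = 16

16


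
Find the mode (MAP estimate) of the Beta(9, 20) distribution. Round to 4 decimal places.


For Beta(a,b) with a,b > 1:
Mode = (a-1)/(a+b-2) = (9-1)/(29-2)
= 8/27 = 0.2963

0.2963


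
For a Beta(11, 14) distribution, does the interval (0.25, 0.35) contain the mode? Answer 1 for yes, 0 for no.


Mode of Beta(a,b) = (a-1)/(a+b-2)
= (11-1)/(11+14-2) = 0.4348
Check: 0.25 <= 0.4348 <= 0.35?
Result: 0

0


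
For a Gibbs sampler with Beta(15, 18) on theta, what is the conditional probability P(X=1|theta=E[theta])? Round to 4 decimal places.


E[theta] = 15/(15+18) = 0.4545
P(X=1|theta) = theta = 0.4545

0.4545


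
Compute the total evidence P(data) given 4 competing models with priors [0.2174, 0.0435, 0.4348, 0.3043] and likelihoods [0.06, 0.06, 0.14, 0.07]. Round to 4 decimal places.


Marginal likelihood = sum P(model_i) * P(data|model_i)
Model 1: 0.2174 * 0.06 = 0.013
Model 2: 0.0435 * 0.06 = 0.0026
Model 3: 0.4348 * 0.14 = 0.0609
Model 4: 0.3043 * 0.07 = 0.0213
Total = 0.0978

0.0978


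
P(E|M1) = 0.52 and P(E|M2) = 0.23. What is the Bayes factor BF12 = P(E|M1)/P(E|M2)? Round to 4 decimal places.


Bayes factor BF12 = P(E|M1) / P(E|M2)
= 0.52 / 0.23
= 2.2609

2.2609


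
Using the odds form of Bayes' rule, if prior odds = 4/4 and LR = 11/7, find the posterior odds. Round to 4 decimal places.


Bayes' rule in odds form: posterior odds = prior odds * LR
= (4 * 11) / (4 * 7)
= 44/28 = 1.5714

1.5714


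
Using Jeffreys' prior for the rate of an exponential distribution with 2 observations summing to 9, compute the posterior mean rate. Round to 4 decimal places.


Jeffreys' prior leads to posterior Gamma(2, 9).
Mean = 2/9 = 0.2222

0.2222


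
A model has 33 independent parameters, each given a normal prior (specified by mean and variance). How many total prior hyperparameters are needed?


Each normal prior needs 2 hyperparameters (mean and variance).
Total = 2 * 33 = 66

66


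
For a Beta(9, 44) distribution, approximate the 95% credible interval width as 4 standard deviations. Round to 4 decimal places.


Variance of Beta(a,b) = ab / ((a+b)^2 * (a+b+1))
= 9*44 / ((53)^2 * 54)
= 0.0026
SD = sqrt(0.0026) = 0.0511
Width = 4 * SD = 0.2044

0.2044


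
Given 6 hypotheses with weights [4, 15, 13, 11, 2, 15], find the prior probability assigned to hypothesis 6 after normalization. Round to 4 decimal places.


To normalize, divide each weight by the sum of all weights.
Sum = 60
Prior(H6) = 15/60 = 0.25

0.25


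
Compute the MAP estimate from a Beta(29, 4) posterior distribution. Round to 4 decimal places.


MAP = mode of Beta distribution
= (alpha - 1)/(alpha + beta - 2)
= (29-1)/(29+4-2)
= 28/31 = 0.9032

0.9032


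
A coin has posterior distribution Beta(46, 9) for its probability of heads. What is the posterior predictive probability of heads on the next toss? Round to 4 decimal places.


Posterior predictive = E[theta] = alpha/(alpha+beta)
= 46/55
= 0.8364

0.8364


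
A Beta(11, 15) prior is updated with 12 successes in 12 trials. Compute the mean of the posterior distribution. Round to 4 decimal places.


After update: Beta(23, 15)
Mean = 23 / (23 + 15) = 23 / 38
= 0.6053

0.6053


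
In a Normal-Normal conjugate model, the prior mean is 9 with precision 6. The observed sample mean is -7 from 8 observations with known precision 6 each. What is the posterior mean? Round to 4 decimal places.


Posterior precision = tau0 + n*tau = 6 + 8*6 = 54
Posterior mean = (tau0*mu0 + n*tau*xbar) / posterior_precision
= (6*9 + 8*6*-7) / 54
= -282 / 54 = -5.2222

-5.2222


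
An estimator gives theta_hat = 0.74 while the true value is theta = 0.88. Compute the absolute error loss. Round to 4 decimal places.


The absolute error loss is |theta_hat - theta|
= |0.74 - 0.88|
= 0.14

0.14


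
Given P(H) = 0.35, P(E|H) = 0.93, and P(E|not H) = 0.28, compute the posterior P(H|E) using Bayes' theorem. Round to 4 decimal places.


By Bayes' theorem: P(H|E) = P(E|H)*P(H) / P(E)
P(E) = P(E|H)*P(H) + P(E|not H)*P(not H)
P(E) = 0.93*0.35 + 0.28*0.65 = 0.5075
P(H|E) = 0.93*0.35 / 0.5075 = 0.6414

0.6414


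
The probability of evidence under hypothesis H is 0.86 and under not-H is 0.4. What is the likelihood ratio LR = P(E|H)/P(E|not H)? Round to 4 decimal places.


LR = 0.86 / 0.4
= 2.15

2.15


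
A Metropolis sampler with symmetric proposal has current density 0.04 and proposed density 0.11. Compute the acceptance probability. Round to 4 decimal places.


For symmetric proposals, acceptance = min(1, pi(x*)/pi(x))
= min(1, 0.11/0.04)
= min(1, 2.75) = 1.0

1.0


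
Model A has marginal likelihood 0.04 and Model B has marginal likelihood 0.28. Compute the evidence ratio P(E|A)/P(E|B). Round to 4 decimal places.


Evidence ratio = P(E|A) / P(E|B)
= 0.04 / 0.28
= 0.1429

0.1429


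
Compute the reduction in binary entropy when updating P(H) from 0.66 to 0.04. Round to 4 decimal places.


H_before = -p*log2(p) - (1-p)*log2(1-p) for p=0.66: 0.9248
H_after for p=0.04: 0.2423
Reduction = 0.9248 - 0.2423 = 0.6825

0.6825


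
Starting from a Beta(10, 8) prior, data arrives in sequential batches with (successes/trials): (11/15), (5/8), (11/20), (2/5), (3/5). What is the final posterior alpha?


In sequential Bayesian updating, we sum all successes.
Total successes = 32
Final alpha = 10 + 32 = 42

42


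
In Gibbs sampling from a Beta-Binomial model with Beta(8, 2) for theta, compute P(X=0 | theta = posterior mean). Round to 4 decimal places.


Posterior mean = alpha/(alpha+beta) = 8/10 = 0.8
P(X=0|theta=mean) = 1 - theta = 0.2

0.2


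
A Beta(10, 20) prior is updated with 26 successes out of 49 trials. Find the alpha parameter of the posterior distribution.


In the Beta-Binomial conjugate update:
alpha_post = alpha_prior + successes
= 10 + 26
= 36

36


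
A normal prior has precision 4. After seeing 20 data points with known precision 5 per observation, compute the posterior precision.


In the conjugate normal model, precisions add:
tau_posterior = tau_prior + n * tau_data
= 4 + 20*5 = 104

104


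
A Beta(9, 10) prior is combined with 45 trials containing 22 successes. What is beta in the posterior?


In conjugate updating:
beta_posterior = beta_prior + (n - k)
= 10 + (45 - 22)
= 10 + 23 = 33

33


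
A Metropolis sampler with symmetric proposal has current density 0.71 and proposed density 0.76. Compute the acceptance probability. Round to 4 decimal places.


For symmetric proposals, acceptance = min(1, pi(x*)/pi(x))
= min(1, 0.76/0.71)
= min(1, 1.0704) = 1.0

1.0


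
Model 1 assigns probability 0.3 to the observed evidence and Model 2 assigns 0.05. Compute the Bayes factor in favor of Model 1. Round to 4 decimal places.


BF = P(data|M1) / P(data|M2)
= 0.3 / 0.05 = 6.0

6.0


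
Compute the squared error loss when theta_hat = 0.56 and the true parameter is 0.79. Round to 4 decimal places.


L = (theta_hat - theta_true)^2
= (0.56 - 0.79)^2
= -0.23^2 = 0.0529

0.0529


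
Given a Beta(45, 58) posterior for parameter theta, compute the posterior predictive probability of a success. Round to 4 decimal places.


For a Beta-Bernoulli model, the predictive probability is the mean:
P(success) = 45/(45+58) = 45/103 = 0.4369

0.4369


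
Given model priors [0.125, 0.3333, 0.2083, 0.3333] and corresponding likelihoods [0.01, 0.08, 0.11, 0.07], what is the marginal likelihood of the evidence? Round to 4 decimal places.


P(E) = sum_i P(M_i) P(E|M_i)
= 0.0013 + 0.0267 + 0.0229 + 0.0233
= 0.0742

0.0742


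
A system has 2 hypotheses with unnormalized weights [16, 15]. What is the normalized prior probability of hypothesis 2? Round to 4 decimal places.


The normalized prior is the weight divided by the total.
Total weight = 31
P(H2) = 15 / 31 = 0.4839

0.4839


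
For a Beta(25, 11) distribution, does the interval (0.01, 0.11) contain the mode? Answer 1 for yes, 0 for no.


Mode of Beta(a,b) = (a-1)/(a+b-2)
= (25-1)/(25+11-2) = 0.7059
Check: 0.01 <= 0.7059 <= 0.11?
Result: 0

0


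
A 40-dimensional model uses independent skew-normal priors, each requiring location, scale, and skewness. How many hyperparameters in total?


Per parameter: 3 (location, scale, and skewness).
Total = 40 * 3 = 120

120


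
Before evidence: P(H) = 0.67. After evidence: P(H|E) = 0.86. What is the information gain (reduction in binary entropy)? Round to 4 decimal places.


Prior entropy = 0.9149
Posterior entropy = 0.5842
Information gain = 0.9149 - 0.5842 = 0.3307

0.3307


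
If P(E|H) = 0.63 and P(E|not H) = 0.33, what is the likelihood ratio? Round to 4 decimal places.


Likelihood ratio = P(E|H) / P(E|not H)
= 0.63 / 0.33
= 1.9091

1.9091


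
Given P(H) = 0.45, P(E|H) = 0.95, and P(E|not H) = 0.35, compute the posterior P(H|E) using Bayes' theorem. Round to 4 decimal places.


By Bayes' theorem: P(H|E) = P(E|H)*P(H) / P(E)
P(E) = P(E|H)*P(H) + P(E|not H)*P(not H)
P(E) = 0.95*0.45 + 0.35*0.55 = 0.62
P(H|E) = 0.95*0.45 / 0.62 = 0.6895

0.6895


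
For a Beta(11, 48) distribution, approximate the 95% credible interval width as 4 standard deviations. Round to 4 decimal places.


Variance of Beta(a,b) = ab / ((a+b)^2 * (a+b+1))
= 11*48 / ((59)^2 * 60)
= 0.0025
SD = sqrt(0.0025) = 0.0503
Width = 4 * SD = 0.2011

0.2011


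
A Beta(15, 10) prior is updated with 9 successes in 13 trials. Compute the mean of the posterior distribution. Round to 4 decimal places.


After update: Beta(24, 14)
Mean = 24 / (24 + 14) = 24 / 38
= 0.6316

0.6316


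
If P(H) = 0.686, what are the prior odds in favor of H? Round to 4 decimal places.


Prior odds = P(H) / (1 - P(H))
= 0.686 / 0.314
= 2.1847

2.1847


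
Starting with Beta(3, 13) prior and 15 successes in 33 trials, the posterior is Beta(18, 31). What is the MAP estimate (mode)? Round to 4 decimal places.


The mode of Beta(a, b) when a > 1 and b > 1 is (a-1)/(a+b-2)
= (18 - 1) / (18 + 31 - 2)
= 17 / 47
= 0.3617

0.3617


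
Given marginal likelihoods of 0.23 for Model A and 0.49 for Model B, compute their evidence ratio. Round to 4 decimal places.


Ratio = ML(A) / ML(B) = 0.23/0.49
= 0.4694

0.4694


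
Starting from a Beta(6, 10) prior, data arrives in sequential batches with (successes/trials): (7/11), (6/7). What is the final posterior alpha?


In sequential Bayesian updating, we sum all successes.
Total successes = 13
Final alpha = 6 + 13 = 19

19


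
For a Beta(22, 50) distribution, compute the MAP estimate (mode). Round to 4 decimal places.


MAP = mode = (a-1)/(a+b-2)
= (22-1)/(22+50-2)
= 21/70 = 0.3

0.3


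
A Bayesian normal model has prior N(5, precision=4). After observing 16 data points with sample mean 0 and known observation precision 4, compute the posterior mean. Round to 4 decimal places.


Posterior mean = (prior_precision * prior_mean + n * data_precision * data_mean) / (prior_precision + n * data_precision)
Numerator = 4*5 + 16*4*0 = 20
Denominator = 4 + 16*4 = 68
Posterior mean = 0.2941

0.2941


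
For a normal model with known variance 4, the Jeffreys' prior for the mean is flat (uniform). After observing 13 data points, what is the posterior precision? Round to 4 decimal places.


Jeffreys' prior for normal mean (known variance) is flat.
Prior precision = 0.
Posterior precision = prior_prec + n/sigma^2 = 0 + 13/4
= 3.25

3.25


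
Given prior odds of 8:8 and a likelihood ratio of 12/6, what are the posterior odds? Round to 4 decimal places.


Posterior odds = prior odds * LR
Prior odds = 8/8 = 1.0
LR = 12/6 = 2.0
Posterior odds = 1.0 * 2.0 = 2.0

2.0


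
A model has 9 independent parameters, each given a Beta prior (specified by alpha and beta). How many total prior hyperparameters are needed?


Each Beta prior needs 2 hyperparameters (alpha and beta).
Total = 2 * 9 = 18

18


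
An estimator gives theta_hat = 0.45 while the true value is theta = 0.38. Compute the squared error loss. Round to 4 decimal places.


The squared error loss is (theta_hat - theta)^2
= (0.45 - 0.38)^2
= (0.07)^2 = 0.0049

0.0049


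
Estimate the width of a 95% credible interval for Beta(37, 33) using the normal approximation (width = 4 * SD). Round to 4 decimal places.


For Beta(a,b): Var = ab/((a+b)^2(a+b+1))
Var = 0.0035, SD = 0.0592
Approximate 95% CI width = 4 * 0.0592 = 0.237

0.237


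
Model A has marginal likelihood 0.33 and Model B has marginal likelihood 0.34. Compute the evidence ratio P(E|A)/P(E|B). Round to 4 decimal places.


Evidence ratio = P(E|A) / P(E|B)
= 0.33 / 0.34
= 0.9706

0.9706


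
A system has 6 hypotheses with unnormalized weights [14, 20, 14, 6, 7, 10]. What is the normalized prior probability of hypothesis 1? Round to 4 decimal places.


The normalized prior is the weight divided by the total.
Total weight = 71
P(H1) = 14 / 71 = 0.1972

0.1972


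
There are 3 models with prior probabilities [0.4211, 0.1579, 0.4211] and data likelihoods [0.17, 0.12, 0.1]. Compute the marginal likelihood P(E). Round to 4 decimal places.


P(E) = sum over models of P(M_i) * P(E|M_i)
= 0.4211*0.17 + 0.1579*0.12 + 0.4211*0.1
= 0.1326

0.1326


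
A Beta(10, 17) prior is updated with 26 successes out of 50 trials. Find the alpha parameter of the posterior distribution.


In the Beta-Binomial conjugate update:
alpha_post = alpha_prior + successes
= 10 + 26
= 36

36


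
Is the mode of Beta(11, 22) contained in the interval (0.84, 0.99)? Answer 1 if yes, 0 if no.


Mode = (a-1)/(a+b-2) = 10/31 = 0.3226
Interval: (0.84, 0.99)
Contains mode? 0

0


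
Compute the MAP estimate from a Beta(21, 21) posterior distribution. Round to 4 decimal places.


MAP = mode of Beta distribution
= (alpha - 1)/(alpha + beta - 2)
= (21-1)/(21+21-2)
= 20/40 = 0.5

0.5


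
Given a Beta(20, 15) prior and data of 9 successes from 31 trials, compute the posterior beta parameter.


Number of failures = 31 - 9 = 22
Posterior beta = 15 + 22 = 37

37


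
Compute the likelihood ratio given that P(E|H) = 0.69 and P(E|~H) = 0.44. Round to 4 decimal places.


LR = P(E|H) / P(E|~H)
= 0.69 / 0.44 = 1.5682

1.5682


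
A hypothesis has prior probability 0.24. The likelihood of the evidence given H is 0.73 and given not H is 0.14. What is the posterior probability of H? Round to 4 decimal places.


Using Bayes' theorem:
P(E) = 0.24 * 0.73 + 0.76 * 0.14
P(E) = 0.2816
P(H|E) = (0.24 * 0.73) / 0.2816 = 0.6222

0.6222


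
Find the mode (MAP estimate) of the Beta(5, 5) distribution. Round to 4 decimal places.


For Beta(a,b) with a,b > 1:
Mode = (a-1)/(a+b-2) = (5-1)/(10-2)
= 4/8 = 0.5

0.5


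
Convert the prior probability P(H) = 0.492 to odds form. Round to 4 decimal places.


P(not H) = 1 - 0.492 = 0.508
Odds = 0.492 / 0.508 = 0.9685

0.9685


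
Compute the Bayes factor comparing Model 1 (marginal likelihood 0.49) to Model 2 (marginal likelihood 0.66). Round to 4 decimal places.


BF12 = marginal likelihood of M1 / marginal likelihood of M2
= 0.49/0.66
= 0.7424

0.7424


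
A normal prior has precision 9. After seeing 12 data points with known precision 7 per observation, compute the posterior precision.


In the conjugate normal model, precisions add:
tau_posterior = tau_prior + n * tau_data
= 9 + 12*7 = 93

93


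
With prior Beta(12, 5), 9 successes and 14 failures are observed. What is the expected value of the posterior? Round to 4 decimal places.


Posterior = Beta(21, 19)
E[theta] = alpha/(alpha+beta)
= 21/40 = 0.525

0.525


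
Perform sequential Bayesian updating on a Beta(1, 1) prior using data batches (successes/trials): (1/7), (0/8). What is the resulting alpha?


Accumulate successes: 1
Posterior alpha = prior alpha + sum of successes
= 1 + 1 = 2

2


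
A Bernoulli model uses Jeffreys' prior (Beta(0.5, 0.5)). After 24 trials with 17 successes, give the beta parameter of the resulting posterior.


Posterior = Beta(prior_alpha + successes, prior_beta + failures)
= Beta(0.5 + 17, 0.5 + 7)
Posterior beta = 0.5 + (n - k) = 0.5 + 7 = 7.5

7.5


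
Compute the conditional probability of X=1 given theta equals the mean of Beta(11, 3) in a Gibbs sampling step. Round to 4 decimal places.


Mean of Beta(11, 3) = 0.7857
P(X=1 | theta=0.7857) = 0.7857

0.7857


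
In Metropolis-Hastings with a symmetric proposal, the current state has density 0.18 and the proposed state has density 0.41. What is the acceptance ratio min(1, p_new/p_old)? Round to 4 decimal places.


Ratio = p_new / p_old = 0.41 / 0.18 = 2.2778
Acceptance = min(1, 2.2778) = 1.0

1.0


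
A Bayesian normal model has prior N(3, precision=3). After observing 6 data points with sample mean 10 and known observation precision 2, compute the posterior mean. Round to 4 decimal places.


Posterior mean = (prior_precision * prior_mean + n * data_precision * data_mean) / (prior_precision + n * data_precision)
Numerator = 3*3 + 6*2*10 = 129
Denominator = 3 + 6*2 = 15
Posterior mean = 8.6

8.6


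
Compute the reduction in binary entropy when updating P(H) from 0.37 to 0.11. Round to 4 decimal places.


H_before = -p*log2(p) - (1-p)*log2(1-p) for p=0.37: 0.9507
H_after for p=0.11: 0.4999
Reduction = 0.9507 - 0.4999 = 0.4508

0.4508


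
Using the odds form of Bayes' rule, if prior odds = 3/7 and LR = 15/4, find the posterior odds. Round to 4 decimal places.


Bayes' rule in odds form: posterior odds = prior odds * LR
= (3 * 15) / (7 * 4)
= 45/28 = 1.6071

1.6071


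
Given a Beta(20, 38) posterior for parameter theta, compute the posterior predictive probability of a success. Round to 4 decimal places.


For a Beta-Bernoulli model, the predictive probability is the mean:
P(success) = 20/(20+38) = 20/58 = 0.3448

0.3448


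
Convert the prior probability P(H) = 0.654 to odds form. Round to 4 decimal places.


P(not H) = 1 - 0.654 = 0.346
Odds = 0.654 / 0.346 = 1.8902

1.8902


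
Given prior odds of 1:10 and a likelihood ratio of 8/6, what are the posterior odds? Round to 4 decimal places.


Posterior odds = prior odds * LR
Prior odds = 1/10 = 0.1
LR = 8/6 = 1.3333
Posterior odds = 0.1 * 1.3333 = 0.1333

0.1333


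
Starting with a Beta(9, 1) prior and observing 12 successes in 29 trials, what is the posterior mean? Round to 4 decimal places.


Posterior parameters: alpha = 9 + 12 = 21
beta = 1 + 17 = 18
Posterior mean = alpha / (alpha + beta) = 21 / 39
= 0.5385

0.5385


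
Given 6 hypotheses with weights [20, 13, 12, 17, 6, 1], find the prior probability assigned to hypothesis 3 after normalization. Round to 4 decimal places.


To normalize, divide each weight by the sum of all weights.
Sum = 69
Prior(H3) = 12/69 = 0.1739

0.1739


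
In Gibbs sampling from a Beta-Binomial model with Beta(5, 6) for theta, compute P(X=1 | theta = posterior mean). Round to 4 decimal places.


Posterior mean = alpha/(alpha+beta) = 5/11 = 0.4545
P(X=1|theta=mean) = theta = 0.4545

0.4545


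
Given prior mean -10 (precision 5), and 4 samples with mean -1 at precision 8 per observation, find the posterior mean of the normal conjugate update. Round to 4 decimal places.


The posterior mean is a precision-weighted average of prior and data.
Post. prec. = 5 + 32 = 37
Post. mean = (-50 + -32)/37 = -82/37 = -2.2162

-2.2162


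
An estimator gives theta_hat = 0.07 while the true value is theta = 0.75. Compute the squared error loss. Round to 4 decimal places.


The squared error loss is (theta_hat - theta)^2
= (0.07 - 0.75)^2
= (-0.68)^2 = 0.4624

0.4624


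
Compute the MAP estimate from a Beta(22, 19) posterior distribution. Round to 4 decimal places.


MAP = mode of Beta distribution
= (alpha - 1)/(alpha + beta - 2)
= (22-1)/(22+19-2)
= 21/39 = 0.5385

0.5385


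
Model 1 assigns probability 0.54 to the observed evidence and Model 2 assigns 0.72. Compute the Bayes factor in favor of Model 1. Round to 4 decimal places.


BF = P(data|M1) / P(data|M2)
= 0.54 / 0.72 = 0.75

0.75


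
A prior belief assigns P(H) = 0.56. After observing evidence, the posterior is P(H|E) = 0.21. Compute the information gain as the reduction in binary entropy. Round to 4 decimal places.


H(prior) = -0.56*log2(0.56) - 0.44*log2(0.44)
= 0.9896
H(post) = -0.21*log2(0.21) - 0.79*log2(0.79)
= 0.7415
IG = 0.9896 - 0.7415 = 0.2481

0.2481


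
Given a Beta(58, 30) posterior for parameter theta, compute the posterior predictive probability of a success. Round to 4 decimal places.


For a Beta-Bernoulli model, the predictive probability is the mean:
P(success) = 58/(58+30) = 58/88 = 0.6591

0.6591


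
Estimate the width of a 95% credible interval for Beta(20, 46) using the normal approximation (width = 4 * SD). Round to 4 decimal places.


For Beta(a,b): Var = ab/((a+b)^2(a+b+1))
Var = 0.0032, SD = 0.0561
Approximate 95% CI width = 4 * 0.0561 = 0.2246

0.2246


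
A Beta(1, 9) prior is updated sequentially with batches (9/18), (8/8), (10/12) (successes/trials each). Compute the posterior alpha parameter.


Sequential conjugate updating is equivalent to a single batch update.
Total successes across all batches = 27
alpha_posterior = alpha_prior + total_successes = 1 + 27
= 28

28


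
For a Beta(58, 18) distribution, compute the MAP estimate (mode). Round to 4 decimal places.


MAP = mode = (a-1)/(a+b-2)
= (58-1)/(58+18-2)
= 57/74 = 0.7703

0.7703


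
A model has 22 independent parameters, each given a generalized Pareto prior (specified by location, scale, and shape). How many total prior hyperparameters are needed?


Each generalized Pareto prior needs 3 hyperparameters (location, scale, and shape).
Total = 3 * 22 = 66

66


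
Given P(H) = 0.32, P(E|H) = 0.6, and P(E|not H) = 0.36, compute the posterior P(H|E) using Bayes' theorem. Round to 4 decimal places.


By Bayes' theorem: P(H|E) = P(E|H)*P(H) / P(E)
P(E) = P(E|H)*P(H) + P(E|not H)*P(not H)
P(E) = 0.6*0.32 + 0.36*0.68 = 0.4368
P(H|E) = 0.6*0.32 / 0.4368 = 0.4396

0.4396


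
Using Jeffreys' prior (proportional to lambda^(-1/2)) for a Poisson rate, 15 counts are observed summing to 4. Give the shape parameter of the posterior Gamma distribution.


Conjugate update: Gamma(prior_shape + S, prior_rate + n).
Prior shape = 0.5, prior rate = 0.
Posterior shape = 0.5 + S = 0.5 + 4 = 4.5

4.5


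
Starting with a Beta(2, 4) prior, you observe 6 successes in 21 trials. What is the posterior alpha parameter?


For a Beta-Binomial conjugate model:
Posterior alpha = prior alpha + number of successes
= 2 + 6 = 8

8


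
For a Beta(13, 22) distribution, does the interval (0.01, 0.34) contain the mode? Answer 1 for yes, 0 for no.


Mode of Beta(a,b) = (a-1)/(a+b-2)
= (13-1)/(13+22-2) = 0.3636
Check: 0.01 <= 0.3636 <= 0.34?
Result: 0

0


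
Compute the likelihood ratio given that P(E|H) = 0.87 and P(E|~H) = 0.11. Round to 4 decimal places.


LR = P(E|H) / P(E|~H)
= 0.87 / 0.11 = 7.9091

7.9091


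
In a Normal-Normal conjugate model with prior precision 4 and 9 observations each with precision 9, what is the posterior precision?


Posterior precision = prior precision + n * observation precision
= 4 + 9 * 9
= 4 + 81 = 85

85


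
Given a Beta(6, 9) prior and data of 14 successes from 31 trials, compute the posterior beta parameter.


Number of failures = 31 - 14 = 17
Posterior beta = 9 + 17 = 26

26


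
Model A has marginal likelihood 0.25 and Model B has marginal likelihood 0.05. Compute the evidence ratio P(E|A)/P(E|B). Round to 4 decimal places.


Evidence ratio = P(E|A) / P(E|B)
= 0.25 / 0.05
= 5.0

5.0


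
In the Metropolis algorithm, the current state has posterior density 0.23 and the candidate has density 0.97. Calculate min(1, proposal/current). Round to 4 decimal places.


Ratio = 0.97/0.23 = 4.2174
Acceptance probability = min(1, 4.2174)
= 1.0

1.0


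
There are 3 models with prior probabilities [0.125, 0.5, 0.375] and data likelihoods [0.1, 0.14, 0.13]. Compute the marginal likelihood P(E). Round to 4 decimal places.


P(E) = sum over models of P(M_i) * P(E|M_i)
= 0.125*0.1 + 0.5*0.14 + 0.375*0.13
= 0.1313

0.1313


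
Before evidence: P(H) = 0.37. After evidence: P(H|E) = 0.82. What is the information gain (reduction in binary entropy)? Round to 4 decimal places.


Prior entropy = 0.9507
Posterior entropy = 0.6801
Information gain = 0.9507 - 0.6801 = 0.2706

0.2706


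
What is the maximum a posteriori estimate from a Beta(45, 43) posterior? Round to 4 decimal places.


The MAP estimate equals the mode of the distribution.
Mode of Beta(a,b) = (a-1)/(a+b-2)
= 44/86
= 0.5116

0.5116
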